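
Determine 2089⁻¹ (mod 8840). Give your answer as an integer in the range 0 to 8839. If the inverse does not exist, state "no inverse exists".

Extended Euclidean algorithm:
8840 = 4·2089 + 484
2089 = 4·484 + 153
484 = 3·153 + 25
153 = 6·25 + 3
25 = 8·3 + 1
3 = 3·1 + 0
gcd = 1, so the inverse exists. Back-substitute:
1 = 25 − 8·3
1 = −8·153 + 49·25
1 = 49·484 − 155·153
1 = −155·2089 + 669·484
1 = 669·8840 − 2831·2089
Hence 2089⁻¹ ≡ -2831 ≡ 6009 (mod 8840).

6009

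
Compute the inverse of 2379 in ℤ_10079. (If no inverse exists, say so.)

Apply the Euclidean algorithm to 10079 and 2379:
10079 = 4×2379 + 563
2379 = 4×563 + 127
563 = 4×127 + 55
127 = 2×55 + 17
55 = 3×17 + 4
17 = 4×4 + 1
4 = 4×1 + 0
gcd = 1, so the inverse exists. Back-substitute:
1 = 17 − 4·4
1 = −4·55 + 13·17
1 = 13·127 − 30·55
1 = −30·563 + 133·127
1 = 133·2379 − 562·563
1 = −562·10079 + 2381·2379
So 2379·2381 ≡ 1 (mod 10079).

2381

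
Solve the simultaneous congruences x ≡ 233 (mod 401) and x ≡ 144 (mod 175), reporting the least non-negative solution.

Write x = 233 + 401·k. Then 401·k ≡ 144 − 233 ≡ 86 (mod 175).
Need 401⁻¹ mod 175. Extended Euclid on (175, 51):
175 = 3·51 + 22
51 = 2·22 + 7
22 = 3·7 + 1
7 = 7·1 + 0
Back-substitute:
1 = 22 − 3·7
1 = −3·51 + 7·22
1 = 7·175 − 24·51
401⁻¹ ≡ 151 (mod 175), so k ≡ 151·86 ≡ 36 (mod 175).
x = 233 + 401·36 = 14669.

14669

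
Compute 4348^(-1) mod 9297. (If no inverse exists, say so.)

Extended Euclidean algorithm:
9297 = 2·4348 + 601
4348 = 7·601 + 141
601 = 4·141 + 37
141 = 3·37 + 30
37 = 1·30 + 7
30 = 4·7 + 2
7 = 3·2 + 1
2 = 2·1 + 0
The gcd is 1. Working backward:
1 = 7 − 3·2
1 = −3·30 + 13·7
1 = 13·37 − 16·30
1 = −16·141 + 61·37
1 = 61·601 − 260·141
1 = −260·4348 + 1881·601
1 = 1881·9297 − 4022·4348
So 4348·(-4022) ≡ 1 (mod 9297), and -4022 ≡ 5275 (mod 9297).

5275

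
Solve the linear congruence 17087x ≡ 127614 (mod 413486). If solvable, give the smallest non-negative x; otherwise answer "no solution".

351012

First find gcd(17087, 413486):
413486 = 24*17087 + 3398
17087 = 5*3398 + 97
3398 = 35*97 + 3
97 = 32*3 + 1
3 = 3*1 + 0
gcd = 1, so a unique solution mod 413486 exists.
Back-substitute for the Bézout coefficients:
1 = 97 − 32·3
1 = −32·3398 + 1121·97
1 = 1121·17087 − 5637·3398
1 = −5637·413486 + 136409·17087
So 17087·(136409) ≡ 1 (mod 413486), giving 17087⁻¹ ≡ 136409.
x ≡ 17087⁻¹·127614 ≡ 136409·127614 ≡ 351012 (mod 413486).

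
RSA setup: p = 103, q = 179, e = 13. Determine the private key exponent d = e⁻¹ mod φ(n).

11173

φ(n) = (p−1)(q−1) = 102·178 = 18156.
Need d with 13·d ≡ 1 (mod 18156). Apply the extended Euclidean algorithm:
18156 = 1396·13 + 8
13 = 1·8 + 5
8 = 1·5 + 3
5 = 1·3 + 2
3 = 1·2 + 1
2 = 2·1 + 0
Back-substitute:
1 = 3 − 2
1 = −5 + 2·3
1 = 2·8 − 3·5
1 = −3·13 + 5·8
1 = 5·18156 − 6983·13
So 13·(-6983) ≡ 1 (mod 18156), hence d ≡ -6983 ≡ 11173 (mod 18156).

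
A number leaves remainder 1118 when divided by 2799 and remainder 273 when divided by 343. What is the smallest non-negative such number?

132671

Write x = 1118 + 2799·k. Then 2799·k ≡ 273 − 1118 ≡ 184 (mod 343).
Need 2799⁻¹ mod 343. Extended Euclid on (343, 55):
343 = 6*55 + 13
55 = 4*13 + 3
13 = 4*3 + 1
3 = 3*1 + 0
Back-substitute:
1 = 13 − 4·3
1 = −4·55 + 17·13
1 = 17·343 − 106·55
2799⁻¹ ≡ 237 (mod 343), so k ≡ 237·184 ≡ 47 (mod 343).
x = 1118 + 2799·47 = 132671.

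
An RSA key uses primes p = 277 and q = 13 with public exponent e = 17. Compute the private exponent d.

1169

φ(n) = (p−1)(q−1) = 276·12 = 3312.
Need d with 17·d ≡ 1 (mod 3312). Apply the extended Euclidean algorithm:
3312 = 194·17 + 14
17 = 1·14 + 3
14 = 4·3 + 2
3 = 1·2 + 1
2 = 2·1 + 0
Back-substitute:
1 = 3 − 2
1 = −14 + 5·3
1 = 5·17 − 6·14
1 = −6·3312 + 1169·17
So 17·1169 ≡ 1 (mod 3312), hence d = 1169.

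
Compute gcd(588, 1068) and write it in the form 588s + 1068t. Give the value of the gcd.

12

Apply Euclid's algorithm to 1068 and 588:
1068 = 1·588 + 480
588 = 1·480 + 108
480 = 4·108 + 48
108 = 2·48 + 12
48 = 4·12 + 0
gcd(588, 1068) = 12.
Express as a combination:
12 = 108 − 2·48
12 = −2·480 + 9·108
12 = 9·588 − 11·480
12 = −11·1068 + 20·588
So 12 = (-11)·1068 + (20)·588.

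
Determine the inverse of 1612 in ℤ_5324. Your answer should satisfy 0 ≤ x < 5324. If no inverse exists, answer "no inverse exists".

no inverse exists

Compute gcd(1612, 5324):
5324 = 3×1612 + 488
1612 = 3×488 + 148
488 = 3×148 + 44
148 = 3×44 + 16
44 = 2×16 + 12
16 = 1×12 + 4
12 = 3×4 + 0
Since gcd = 4 > 1, 1612 is not a unit mod 5324.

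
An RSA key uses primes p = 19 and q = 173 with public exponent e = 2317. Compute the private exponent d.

2941

φ(n) = (p−1)(q−1) = 18·172 = 3096.
Need d with 2317·d ≡ 1 (mod 3096). Apply the extended Euclidean algorithm:
3096 = 1×2317 + 779
2317 = 2×779 + 759
779 = 1×759 + 20
759 = 37×20 + 19
20 = 1×19 + 1
19 = 19×1 + 0
Back-substitute:
1 = 20 − 19
1 = −759 + 38·20
1 = 38·779 − 39·759
1 = −39·2317 + 116·779
1 = 116·3096 − 155·2317
So 2317·(-155) ≡ 1 (mod 3096), hence d ≡ -155 ≡ 2941 (mod 3096).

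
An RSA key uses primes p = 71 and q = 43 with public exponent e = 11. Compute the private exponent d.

φ(n) = (p−1)(q−1) = 70·42 = 2940.
Need d with 11·d ≡ 1 (mod 2940). Apply the extended Euclidean algorithm:
2940 = 267*11 + 3
11 = 3*3 + 2
3 = 1*2 + 1
2 = 2*1 + 0
Back-substitute:
1 = 3 − 2
1 = −11 + 4·3
1 = 4·2940 − 1069·11
So 11·(-1069) ≡ 1 (mod 2940), hence d ≡ -1069 ≡ 1871 (mod 2940).

1871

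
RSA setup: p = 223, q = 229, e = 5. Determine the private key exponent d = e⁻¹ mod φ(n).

40493

φ(n) = (p−1)(q−1) = 222·228 = 50616.
Need d with 5·d ≡ 1 (mod 50616). Apply the extended Euclidean algorithm:
50616 = 10123*5 + 1
5 = 5*1 + 0
Back-substitute:
1 = 50616 − 10123·5
So 5·(-10123) ≡ 1 (mod 50616), hence d ≡ -10123 ≡ 40493 (mod 50616).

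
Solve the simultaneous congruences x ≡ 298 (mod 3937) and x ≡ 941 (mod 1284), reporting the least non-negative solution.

1397933

Write x = 298 + 3937·k. Then 3937·k ≡ 941 − 298 ≡ 643 (mod 1284).
Need 3937⁻¹ mod 1284. Extended Euclid on (1284, 85):
1284 = 15·85 + 9
85 = 9·9 + 4
9 = 2·4 + 1
4 = 4·1 + 0
Back-substitute:
1 = 9 − 2·4
1 = −2·85 + 19·9
1 = 19·1284 − 287·85
3937⁻¹ ≡ 997 (mod 1284), so k ≡ 997·643 ≡ 355 (mod 1284).
x = 298 + 3937·355 = 1397933.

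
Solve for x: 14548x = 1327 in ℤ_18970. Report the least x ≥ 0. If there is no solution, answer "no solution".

no solution

gcd(14548, 18970):
18970 = 1*14548 + 4422
14548 = 3*4422 + 1282
4422 = 3*1282 + 576
1282 = 2*576 + 130
576 = 4*130 + 56
130 = 2*56 + 18
56 = 3*18 + 2
18 = 9*2 + 0
gcd = 2, but 2 ∤ 1327, so the congruence has no solution.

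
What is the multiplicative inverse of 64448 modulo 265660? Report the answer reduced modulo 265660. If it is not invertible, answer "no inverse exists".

no inverse exists

Euclidean algorithm on 265660, 64448:
265660 = 4×64448 + 7868
64448 = 8×7868 + 1504
7868 = 5×1504 + 348
1504 = 4×348 + 112
348 = 3×112 + 12
112 = 9×12 + 4
12 = 3×4 + 0
Since gcd = 4 > 1, 64448 is not a unit mod 265660.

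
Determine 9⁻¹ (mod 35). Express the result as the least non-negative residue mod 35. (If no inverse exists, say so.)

Extended Euclidean algorithm:
35 = 3*9 + 8
9 = 1*8 + 1
8 = 8*1 + 0
Since gcd(9, 35) = 1, back-substitute to write 1 as a combination:
1 = 9 − 8
1 = −35 + 4·9
So 9·4 ≡ 1 (mod 35).

4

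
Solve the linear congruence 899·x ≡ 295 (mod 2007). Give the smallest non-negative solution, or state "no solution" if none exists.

First find gcd(899, 2007):
2007 = 2*899 + 209
899 = 4*209 + 63
209 = 3*63 + 20
63 = 3*20 + 3
20 = 6*3 + 2
3 = 1*2 + 1
2 = 2*1 + 0
gcd = 1, so a unique solution mod 2007 exists.
Back-substitute for the Bézout coefficients:
1 = 3 − 2
1 = −20 + 7·3
1 = 7·63 − 22·20
1 = −22·209 + 73·63
1 = 73·899 − 314·209
1 = −314·2007 + 701·899
So 899·(701) ≡ 1 (mod 2007), giving 899⁻¹ ≡ 701.
x ≡ 899⁻¹·295 ≡ 701·295 ≡ 74 (mod 2007).

74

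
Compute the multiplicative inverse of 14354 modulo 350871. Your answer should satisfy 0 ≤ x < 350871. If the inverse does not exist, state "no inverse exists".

Extended Euclidean algorithm:
350871 = 24*14354 + 6375
14354 = 2*6375 + 1604
6375 = 3*1604 + 1563
1604 = 1*1563 + 41
1563 = 38*41 + 5
41 = 8*5 + 1
5 = 5*1 + 0
gcd = 1, so the inverse exists. Back-substitute:
1 = 41 − 8·5
1 = −8·1563 + 305·41
1 = 305·1604 − 313·1563
1 = −313·6375 + 1244·1604
1 = 1244·14354 − 2801·6375
1 = −2801·350871 + 68468·14354
So 14354·68468 ≡ 1 (mod 350871).

68468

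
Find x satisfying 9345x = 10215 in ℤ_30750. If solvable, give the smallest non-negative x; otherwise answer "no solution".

First find gcd(9345, 30750):
30750 = 3·9345 + 2715
9345 = 3·2715 + 1200
2715 = 2·1200 + 315
1200 = 3·315 + 255
315 = 1·255 + 60
255 = 4·60 + 15
60 = 4·15 + 0
gcd = 15 and 15 | 10215, so solutions exist. Divide through by 15: 623x ≡ 681 (mod 2050).
Now find 623⁻¹ mod 2050:
2050 = 3·623 + 181
623 = 3·181 + 80
181 = 2·80 + 21
80 = 3·21 + 17
21 = 1·17 + 4
17 = 4·4 + 1
4 = 4·1 + 0
Back-substitute:
1 = 17 − 4·4
1 = −4·21 + 5·17
1 = 5·80 − 19·21
1 = −19·181 + 43·80
1 = 43·623 − 148·181
1 = −148·2050 + 487·623
So 623⁻¹ ≡ 487 (mod 2050).
Then x ≡ 487·681 ≡ 1597 (mod 2050); the smallest non-negative solution is x = 1597.

1597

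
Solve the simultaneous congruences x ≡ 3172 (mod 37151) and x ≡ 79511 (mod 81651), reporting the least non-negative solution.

2146439348

Write x = 3172 + 37151·k. Then 37151·k ≡ 79511 − 3172 ≡ 76339 (mod 81651).
Need 37151⁻¹ mod 81651. Extended Euclid on (81651, 37151):
81651 = 2*37151 + 7349
37151 = 5*7349 + 406
7349 = 18*406 + 41
406 = 9*41 + 37
41 = 1*37 + 4
37 = 9*4 + 1
4 = 4*1 + 0
Back-substitute:
1 = 37 − 9·4
1 = −9·41 + 10·37
1 = 10·406 − 99·41
1 = −99·7349 + 1792·406
1 = 1792·37151 − 9059·7349
1 = −9059·81651 + 19910·37151
37151⁻¹ ≡ 19910 (mod 81651), so k ≡ 19910·76339 ≡ 57776 (mod 81651).
x = 3172 + 37151·57776 = 2146439348.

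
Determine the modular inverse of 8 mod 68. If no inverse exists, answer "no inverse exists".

Euclidean algorithm on 68, 8:
68 = 8*8 + 4
8 = 2*4 + 0
gcd(8, 68) = 4 ≠ 1, so 8 has no multiplicative inverse modulo 68.

no inverse exists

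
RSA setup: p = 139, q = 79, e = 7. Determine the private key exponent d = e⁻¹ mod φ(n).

φ(n) = (p−1)(q−1) = 138·78 = 10764.
Need d with 7·d ≡ 1 (mod 10764). Apply the extended Euclidean algorithm:
10764 = 1537*7 + 5
7 = 1*5 + 2
5 = 2*2 + 1
2 = 2*1 + 0
Back-substitute:
1 = 5 − 2·2
1 = −2·7 + 3·5
1 = 3·10764 − 4613·7
So 7·(-4613) ≡ 1 (mod 10764), hence d ≡ -4613 ≡ 6151 (mod 10764).

6151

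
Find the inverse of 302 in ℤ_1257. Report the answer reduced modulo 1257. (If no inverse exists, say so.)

1103

Apply the Euclidean algorithm to 1257 and 302:
1257 = 4·302 + 49
302 = 6·49 + 8
49 = 6·8 + 1
8 = 8·1 + 0
gcd = 1, so the inverse exists. Back-substitute:
1 = 49 − 6·8
1 = −6·302 + 37·49
1 = 37·1257 − 154·302
Hence 302⁻¹ ≡ -154 ≡ 1103 (mod 1257).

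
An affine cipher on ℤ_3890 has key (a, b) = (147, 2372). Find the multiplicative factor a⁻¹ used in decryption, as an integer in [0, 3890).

Apply the Euclidean algorithm to 3890 and 147:
3890 = 26×147 + 68
147 = 2×68 + 11
68 = 6×11 + 2
11 = 5×2 + 1
2 = 2×1 + 0
Since gcd(147, 3890) = 1, back-substitute to write 1 as a combination:
1 = 11 − 5·2
1 = −5·68 + 31·11
1 = 31·147 − 67·68
1 = −67·3890 + 1773·147
So 147·1773 ≡ 1 (mod 3890).

1773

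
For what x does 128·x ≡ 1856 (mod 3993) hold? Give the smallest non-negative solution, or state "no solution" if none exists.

First find gcd(128, 3993):
3993 = 31×128 + 25
128 = 5×25 + 3
25 = 8×3 + 1
3 = 3×1 + 0
gcd = 1, so a unique solution mod 3993 exists.
Back-substitute for the Bézout coefficients:
1 = 25 − 8·3
1 = −8·128 + 41·25
1 = 41·3993 − 1279·128
So 128·(-1279) ≡ 1 (mod 3993), giving 128⁻¹ ≡ 2714.
x ≡ 128⁻¹·1856 ≡ 2714·1856 ≡ 2011 (mod 3993).

2011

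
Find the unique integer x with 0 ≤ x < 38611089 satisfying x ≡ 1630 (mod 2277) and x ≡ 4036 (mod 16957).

Write x = 1630 + 2277·k. Then 2277·k ≡ 4036 − 1630 ≡ 2406 (mod 16957).
Need 2277⁻¹ mod 16957. Extended Euclid on (16957, 2277):
16957 = 7*2277 + 1018
2277 = 2*1018 + 241
1018 = 4*241 + 54
241 = 4*54 + 25
54 = 2*25 + 4
25 = 6*4 + 1
4 = 4*1 + 0
Back-substitute:
1 = 25 − 6·4
1 = −6·54 + 13·25
1 = 13·241 − 58·54
1 = −58·1018 + 245·241
1 = 245·2277 − 548·1018
1 = −548·16957 + 4081·2277
2277⁻¹ ≡ 4081 (mod 16957), so k ≡ 4081·2406 ≡ 783 (mod 16957).
x = 1630 + 2277·783 = 1784521.

1784521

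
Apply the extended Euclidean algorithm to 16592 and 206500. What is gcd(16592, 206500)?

4

Euclidean algorithm:
206500 = 12×16592 + 7396
16592 = 2×7396 + 1800
7396 = 4×1800 + 196
1800 = 9×196 + 36
196 = 5×36 + 16
36 = 2×16 + 4
16 = 4×4 + 0
gcd(16592, 206500) = 4.
Express as a combination:
4 = 36 − 2·16
4 = −2·196 + 11·36
4 = 11·1800 − 101·196
4 = −101·7396 + 415·1800
4 = 415·16592 − 931·7396
4 = −931·206500 + 11587·16592
So 4 = (-931)·206500 + (11587)·16592.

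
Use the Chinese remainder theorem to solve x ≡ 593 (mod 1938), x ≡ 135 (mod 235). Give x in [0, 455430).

425015

Write x = 593 + 1938·k. Then 1938·k ≡ 135 − 593 ≡ 12 (mod 235).
Need 1938⁻¹ mod 235. Extended Euclid on (235, 58):
235 = 4*58 + 3
58 = 19*3 + 1
3 = 3*1 + 0
Back-substitute:
1 = 58 − 19·3
1 = −19·235 + 77·58
1938⁻¹ ≡ 77 (mod 235), so k ≡ 77·12 ≡ 219 (mod 235).
x = 593 + 1938·219 = 425015.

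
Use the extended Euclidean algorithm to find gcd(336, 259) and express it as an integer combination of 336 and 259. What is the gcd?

7

Euclidean algorithm:
336 = 1×259 + 77
259 = 3×77 + 28
77 = 2×28 + 21
28 = 1×21 + 7
21 = 3×7 + 0
gcd(336, 259) = 7.
Express as a combination:
7 = 28 − 21
7 = −77 + 3·28
7 = 3·259 − 10·77
7 = −10·336 + 13·259
So 7 = (-10)·336 + (13)·259.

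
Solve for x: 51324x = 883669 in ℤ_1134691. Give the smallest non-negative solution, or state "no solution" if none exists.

837682

First find gcd(51324, 1134691):
1134691 = 22×51324 + 5563
51324 = 9×5563 + 1257
5563 = 4×1257 + 535
1257 = 2×535 + 187
535 = 2×187 + 161
187 = 1×161 + 26
161 = 6×26 + 5
26 = 5×5 + 1
5 = 5×1 + 0
gcd = 1, so a unique solution mod 1134691 exists.
Back-substitute for the Bézout coefficients:
1 = 26 − 5·5
1 = −5·161 + 31·26
1 = 31·187 − 36·161
1 = −36·535 + 103·187
1 = 103·1257 − 242·535
1 = −242·5563 + 1071·1257
1 = 1071·51324 − 9881·5563
1 = −9881·1134691 + 218453·51324
So 51324·(218453) ≡ 1 (mod 1134691), giving 51324⁻¹ ≡ 218453.
x ≡ 51324⁻¹·883669 ≡ 218453·883669 ≡ 837682 (mod 1134691).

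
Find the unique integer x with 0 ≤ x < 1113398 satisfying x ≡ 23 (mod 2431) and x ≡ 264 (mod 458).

935958

Write x = 23 + 2431·k. Then 2431·k ≡ 264 − 23 ≡ 241 (mod 458).
Need 2431⁻¹ mod 458. Extended Euclid on (458, 141):
458 = 3·141 + 35
141 = 4·35 + 1
35 = 35·1 + 0
Back-substitute:
1 = 141 − 4·35
1 = −4·458 + 13·141
2431⁻¹ ≡ 13 (mod 458), so k ≡ 13·241 ≡ 385 (mod 458).
x = 23 + 2431·385 = 935958.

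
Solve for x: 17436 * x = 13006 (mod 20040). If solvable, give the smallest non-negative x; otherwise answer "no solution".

no solution

gcd(17436, 20040):
20040 = 1*17436 + 2604
17436 = 6*2604 + 1812
2604 = 1*1812 + 792
1812 = 2*792 + 228
792 = 3*228 + 108
228 = 2*108 + 12
108 = 9*12 + 0
gcd = 12, but 12 ∤ 13006, so the congruence has no solution.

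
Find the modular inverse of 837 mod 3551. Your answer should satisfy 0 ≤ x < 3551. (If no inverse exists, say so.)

1137

Apply the Euclidean algorithm to 3551 and 837:
3551 = 4·837 + 203
837 = 4·203 + 25
203 = 8·25 + 3
25 = 8·3 + 1
3 = 3·1 + 0
The gcd is 1. Working backward:
1 = 25 − 8·3
1 = −8·203 + 65·25
1 = 65·837 − 268·203
1 = −268·3551 + 1137·837
So 837·1137 ≡ 1 (mod 3551).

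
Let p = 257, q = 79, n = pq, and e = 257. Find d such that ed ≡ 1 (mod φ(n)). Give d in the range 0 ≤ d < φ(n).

15617

φ(n) = (p−1)(q−1) = 256·78 = 19968.
Need d with 257·d ≡ 1 (mod 19968). Apply the extended Euclidean algorithm:
19968 = 77×257 + 179
257 = 1×179 + 78
179 = 2×78 + 23
78 = 3×23 + 9
23 = 2×9 + 5
9 = 1×5 + 4
5 = 1×4 + 1
4 = 4×1 + 0
Back-substitute:
1 = 5 − 4
1 = −9 + 2·5
1 = 2·23 − 5·9
1 = −5·78 + 17·23
1 = 17·179 − 39·78
1 = −39·257 + 56·179
1 = 56·19968 − 4351·257
So 257·(-4351) ≡ 1 (mod 19968), hence d ≡ -4351 ≡ 15617 (mod 19968).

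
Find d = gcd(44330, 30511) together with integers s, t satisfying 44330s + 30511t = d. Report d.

Repeated division:
44330 = 1×30511 + 13819
30511 = 2×13819 + 2873
13819 = 4×2873 + 2327
2873 = 1×2327 + 546
2327 = 4×546 + 143
546 = 3×143 + 117
143 = 1×117 + 26
117 = 4×26 + 13
26 = 2×13 + 0
gcd(44330, 30511) = 13.
Express as a combination:
13 = 117 − 4·26
13 = −4·143 + 5·117
13 = 5·546 − 19·143
13 = −19·2327 + 81·546
13 = 81·2873 − 100·2327
13 = −100·13819 + 481·2873
13 = 481·30511 − 1062·13819
13 = −1062·44330 + 1543·30511
So 13 = (-1062)·44330 + (1543)·30511.

13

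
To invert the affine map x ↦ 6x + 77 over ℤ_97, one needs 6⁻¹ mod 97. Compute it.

Extended Euclidean algorithm:
97 = 16×6 + 1
6 = 6×1 + 0
The gcd is 1. Working backward:
1 = 97 − 16·6
So 6·(-16) ≡ 1 (mod 97), and -16 ≡ 81 (mod 97).

81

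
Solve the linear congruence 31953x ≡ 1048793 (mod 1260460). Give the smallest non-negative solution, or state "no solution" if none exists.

738881

First find gcd(31953, 1260460):
1260460 = 39·31953 + 14293
31953 = 2·14293 + 3367
14293 = 4·3367 + 825
3367 = 4·825 + 67
825 = 12·67 + 21
67 = 3·21 + 4
21 = 5·4 + 1
4 = 4·1 + 0
gcd = 1, so a unique solution mod 1260460 exists.
Back-substitute for the Bézout coefficients:
1 = 21 − 5·4
1 = −5·67 + 16·21
1 = 16·825 − 197·67
1 = −197·3367 + 804·825
1 = 804·14293 − 3413·3367
1 = −3413·31953 + 7630·14293
1 = 7630·1260460 − 300983·31953
So 31953·(-300983) ≡ 1 (mod 1260460), giving 31953⁻¹ ≡ 959477.
x ≡ 31953⁻¹·1048793 ≡ 959477·1048793 ≡ 738881 (mod 1260460).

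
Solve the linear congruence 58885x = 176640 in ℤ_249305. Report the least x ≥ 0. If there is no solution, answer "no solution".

29724

First find gcd(58885, 249305):
249305 = 4*58885 + 13765
58885 = 4*13765 + 3825
13765 = 3*3825 + 2290
3825 = 1*2290 + 1535
2290 = 1*1535 + 755
1535 = 2*755 + 25
755 = 30*25 + 5
25 = 5*5 + 0
gcd = 5 and 5 | 176640, so solutions exist. Divide through by 5: 11777x ≡ 35328 (mod 49861).
Now find 11777⁻¹ mod 49861:
49861 = 4·11777 + 2753
11777 = 4·2753 + 765
2753 = 3·765 + 458
765 = 1·458 + 307
458 = 1·307 + 151
307 = 2·151 + 5
151 = 30·5 + 1
5 = 5·1 + 0
Back-substitute:
1 = 151 − 30·5
1 = −30·307 + 61·151
1 = 61·458 − 91·307
1 = −91·765 + 152·458
1 = 152·2753 − 547·765
1 = −547·11777 + 2340·2753
1 = 2340·49861 − 9907·11777
So 11777·(-9907) ≡ 1 (mod 49861), i.e. 11777⁻¹ ≡ 39954.
Then x ≡ 39954·35328 ≡ 29724 (mod 49861); the smallest non-negative solution is x = 29724.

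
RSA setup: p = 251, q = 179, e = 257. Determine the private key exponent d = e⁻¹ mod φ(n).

19393

φ(n) = (p−1)(q−1) = 250·178 = 44500.
Need d with 257·d ≡ 1 (mod 44500). Apply the extended Euclidean algorithm:
44500 = 173×257 + 39
257 = 6×39 + 23
39 = 1×23 + 16
23 = 1×16 + 7
16 = 2×7 + 2
7 = 3×2 + 1
2 = 2×1 + 0
Back-substitute:
1 = 7 − 3·2
1 = −3·16 + 7·7
1 = 7·23 − 10·16
1 = −10·39 + 17·23
1 = 17·257 − 112·39
1 = −112·44500 + 19393·257
So 257·19393 ≡ 1 (mod 44500), hence d = 19393.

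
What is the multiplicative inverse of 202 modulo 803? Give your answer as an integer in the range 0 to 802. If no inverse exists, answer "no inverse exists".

322

Run Euclid on (803, 202):
803 = 3×202 + 197
202 = 1×197 + 5
197 = 39×5 + 2
5 = 2×2 + 1
2 = 2×1 + 0
Since gcd(202, 803) = 1, back-substitute to write 1 as a combination:
1 = 5 − 2·2
1 = −2·197 + 79·5
1 = 79·202 − 81·197
1 = −81·803 + 322·202
So 202·322 ≡ 1 (mod 803).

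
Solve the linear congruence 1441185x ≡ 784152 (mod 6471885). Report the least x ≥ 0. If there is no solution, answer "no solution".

gcd(1441185, 6471885):
6471885 = 4×1441185 + 707145
1441185 = 2×707145 + 26895
707145 = 26×26895 + 7875
26895 = 3×7875 + 3270
7875 = 2×3270 + 1335
3270 = 2×1335 + 600
1335 = 2×600 + 135
600 = 4×135 + 60
135 = 2×60 + 15
60 = 4×15 + 0
gcd = 15, but 15 ∤ 784152, so the congruence has no solution.

no solution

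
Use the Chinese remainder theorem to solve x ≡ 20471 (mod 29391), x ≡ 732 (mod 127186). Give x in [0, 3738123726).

2563180190

Write x = 20471 + 29391·k. Then 29391·k ≡ 732 − 20471 ≡ 107447 (mod 127186).
Need 29391⁻¹ mod 127186. Extended Euclid on (127186, 29391):
127186 = 4*29391 + 9622
29391 = 3*9622 + 525
9622 = 18*525 + 172
525 = 3*172 + 9
172 = 19*9 + 1
9 = 9*1 + 0
Back-substitute:
1 = 172 − 19·9
1 = −19·525 + 58·172
1 = 58·9622 − 1063·525
1 = −1063·29391 + 3247·9622
1 = 3247·127186 − 14051·29391
29391⁻¹ ≡ 113135 (mod 127186), so k ≡ 113135·107447 ≡ 87209 (mod 127186).
x = 20471 + 29391·87209 = 2563180190.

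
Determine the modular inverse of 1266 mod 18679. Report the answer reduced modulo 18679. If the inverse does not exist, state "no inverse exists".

Apply the Euclidean algorithm to 18679 and 1266:
18679 = 14·1266 + 955
1266 = 1·955 + 311
955 = 3·311 + 22
311 = 14·22 + 3
22 = 7·3 + 1
3 = 3·1 + 0
gcd = 1, so the inverse exists. Back-substitute:
1 = 22 − 7·3
1 = −7·311 + 99·22
1 = 99·955 − 304·311
1 = −304·1266 + 403·955
1 = 403·18679 − 5946·1266
So 1266·(-5946) ≡ 1 (mod 18679), and -5946 ≡ 12733 (mod 18679).

12733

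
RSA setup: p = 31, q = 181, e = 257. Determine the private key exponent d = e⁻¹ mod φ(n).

φ(n) = (p−1)(q−1) = 30·180 = 5400.
Need d with 257·d ≡ 1 (mod 5400). Apply the extended Euclidean algorithm:
5400 = 21·257 + 3
257 = 85·3 + 2
3 = 1·2 + 1
2 = 2·1 + 0
Back-substitute:
1 = 3 − 2
1 = −257 + 86·3
1 = 86·5400 − 1807·257
So 257·(-1807) ≡ 1 (mod 5400), hence d ≡ -1807 ≡ 3593 (mod 5400).

3593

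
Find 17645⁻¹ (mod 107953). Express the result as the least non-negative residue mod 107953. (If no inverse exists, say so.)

Apply the Euclidean algorithm to 107953 and 17645:
107953 = 6×17645 + 2083
17645 = 8×2083 + 981
2083 = 2×981 + 121
981 = 8×121 + 13
121 = 9×13 + 4
13 = 3×4 + 1
4 = 4×1 + 0
gcd = 1, so the inverse exists. Back-substitute:
1 = 13 − 3·4
1 = −3·121 + 28·13
1 = 28·981 − 227·121
1 = −227·2083 + 482·981
1 = 482·17645 − 4083·2083
1 = −4083·107953 + 24980·17645
So 17645·24980 ≡ 1 (mod 107953).

24980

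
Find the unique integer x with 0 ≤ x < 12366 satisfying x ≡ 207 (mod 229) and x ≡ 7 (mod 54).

Write x = 207 + 229·k. Then 229·k ≡ 7 − 207 ≡ 16 (mod 54).
Need 229⁻¹ mod 54. Extended Euclid on (54, 13):
54 = 4*13 + 2
13 = 6*2 + 1
2 = 2*1 + 0
Back-substitute:
1 = 13 − 6·2
1 = −6·54 + 25·13
229⁻¹ ≡ 25 (mod 54), so k ≡ 25·16 ≡ 22 (mod 54).
x = 207 + 229·22 = 5245.

5245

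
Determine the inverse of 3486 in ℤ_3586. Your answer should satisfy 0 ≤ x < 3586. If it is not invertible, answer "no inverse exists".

no inverse exists

Compute gcd(3486, 3586):
3586 = 1*3486 + 100
3486 = 34*100 + 86
100 = 1*86 + 14
86 = 6*14 + 2
14 = 7*2 + 0
Since gcd = 2 > 1, 3486 is not a unit mod 3586.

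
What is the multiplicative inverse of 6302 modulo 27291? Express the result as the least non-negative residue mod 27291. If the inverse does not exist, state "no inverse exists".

22142

Extended Euclidean algorithm:
27291 = 4·6302 + 2083
6302 = 3·2083 + 53
2083 = 39·53 + 16
53 = 3·16 + 5
16 = 3·5 + 1
5 = 5·1 + 0
gcd = 1, so the inverse exists. Back-substitute:
1 = 16 − 3·5
1 = −3·53 + 10·16
1 = 10·2083 − 393·53
1 = −393·6302 + 1189·2083
1 = 1189·27291 − 5149·6302
So 6302·(-5149) ≡ 1 (mod 27291), and -5149 ≡ 22142 (mod 27291).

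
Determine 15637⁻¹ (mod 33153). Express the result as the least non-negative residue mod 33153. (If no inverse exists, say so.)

27454

Extended Euclidean algorithm:
33153 = 2×15637 + 1879
15637 = 8×1879 + 605
1879 = 3×605 + 64
605 = 9×64 + 29
64 = 2×29 + 6
29 = 4×6 + 5
6 = 1×5 + 1
5 = 5×1 + 0
Since gcd(15637, 33153) = 1, back-substitute to write 1 as a combination:
1 = 6 − 5
1 = −29 + 5·6
1 = 5·64 − 11·29
1 = −11·605 + 104·64
1 = 104·1879 − 323·605
1 = −323·15637 + 2688·1879
1 = 2688·33153 − 5699·15637
So 15637·(-5699) ≡ 1 (mod 33153), and -5699 ≡ 27454 (mod 33153).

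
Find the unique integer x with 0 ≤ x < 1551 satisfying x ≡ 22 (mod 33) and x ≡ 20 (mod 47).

Write x = 22 + 33·k. Then 33·k ≡ 20 − 22 ≡ 45 (mod 47).
Need 33⁻¹ mod 47. Extended Euclid on (47, 33):
47 = 1·33 + 14
33 = 2·14 + 5
14 = 2·5 + 4
5 = 1·4 + 1
4 = 4·1 + 0
Back-substitute:
1 = 5 − 4
1 = −14 + 3·5
1 = 3·33 − 7·14
1 = −7·47 + 10·33
33⁻¹ ≡ 10 (mod 47), so k ≡ 10·45 ≡ 27 (mod 47).
x = 22 + 33·27 = 913.

913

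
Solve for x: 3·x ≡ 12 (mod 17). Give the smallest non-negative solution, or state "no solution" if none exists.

First find gcd(3, 17):
17 = 5*3 + 2
3 = 1*2 + 1
2 = 2*1 + 0
gcd = 1, so a unique solution mod 17 exists.
Back-substitute for the Bézout coefficients:
1 = 3 − 2
1 = −17 + 6·3
So 3·(6) ≡ 1 (mod 17), giving 3⁻¹ ≡ 6.
x ≡ 3⁻¹·12 ≡ 6·12 ≡ 4 (mod 17).

4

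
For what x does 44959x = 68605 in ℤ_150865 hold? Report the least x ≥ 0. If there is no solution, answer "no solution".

First find gcd(44959, 150865):
150865 = 3·44959 + 15988
44959 = 2·15988 + 12983
15988 = 1·12983 + 3005
12983 = 4·3005 + 963
3005 = 3·963 + 116
963 = 8·116 + 35
116 = 3·35 + 11
35 = 3·11 + 2
11 = 5·2 + 1
2 = 2·1 + 0
gcd = 1, so a unique solution mod 150865 exists.
Back-substitute for the Bézout coefficients:
1 = 11 − 5·2
1 = −5·35 + 16·11
1 = 16·116 − 53·35
1 = −53·963 + 440·116
1 = 440·3005 − 1373·963
1 = −1373·12983 + 5932·3005
1 = 5932·15988 − 7305·12983
1 = −7305·44959 + 20542·15988
1 = 20542·150865 − 68931·44959
So 44959·(-68931) ≡ 1 (mod 150865), giving 44959⁻¹ ≡ 81934.
x ≡ 44959⁻¹·68605 ≡ 81934·68605 ≡ 3035 (mod 150865).

3035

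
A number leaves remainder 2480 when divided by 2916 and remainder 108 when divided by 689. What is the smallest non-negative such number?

813128

Write x = 2480 + 2916·k. Then 2916·k ≡ 108 − 2480 ≡ 384 (mod 689).
Need 2916⁻¹ mod 689. Extended Euclid on (689, 160):
689 = 4×160 + 49
160 = 3×49 + 13
49 = 3×13 + 10
13 = 1×10 + 3
10 = 3×3 + 1
3 = 3×1 + 0
Back-substitute:
1 = 10 − 3·3
1 = −3·13 + 4·10
1 = 4·49 − 15·13
1 = −15·160 + 49·49
1 = 49·689 − 211·160
2916⁻¹ ≡ 478 (mod 689), so k ≡ 478·384 ≡ 278 (mod 689).
x = 2480 + 2916·278 = 813128.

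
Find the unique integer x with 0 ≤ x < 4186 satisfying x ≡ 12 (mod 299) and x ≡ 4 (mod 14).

1208

Write x = 12 + 299·k. Then 299·k ≡ 4 − 12 ≡ 6 (mod 14).
Need 299⁻¹ mod 14. Extended Euclid on (14, 5):
14 = 2·5 + 4
5 = 1·4 + 1
4 = 4·1 + 0
Back-substitute:
1 = 5 − 4
1 = −14 + 3·5
299⁻¹ ≡ 3 (mod 14), so k ≡ 3·6 ≡ 4 (mod 14).
x = 12 + 299·4 = 1208.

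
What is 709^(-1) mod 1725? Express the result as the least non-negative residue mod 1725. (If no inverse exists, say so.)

1489

gcd(1725, 709) by repeated division:
1725 = 2*709 + 307
709 = 2*307 + 95
307 = 3*95 + 22
95 = 4*22 + 7
22 = 3*7 + 1
7 = 7*1 + 0
The gcd is 1. Working backward:
1 = 22 − 3·7
1 = −3·95 + 13·22
1 = 13·307 − 42·95
1 = −42·709 + 97·307
1 = 97·1725 − 236·709
Hence 709⁻¹ ≡ -236 ≡ 1489 (mod 1725).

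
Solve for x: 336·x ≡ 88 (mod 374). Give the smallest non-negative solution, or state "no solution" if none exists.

165

First find gcd(336, 374):
374 = 1×336 + 38
336 = 8×38 + 32
38 = 1×32 + 6
32 = 5×6 + 2
6 = 3×2 + 0
gcd = 2 and 2 | 88, so solutions exist. Divide through by 2: 168x ≡ 44 (mod 187).
Now find 168⁻¹ mod 187:
187 = 1·168 + 19
168 = 8·19 + 16
19 = 1·16 + 3
16 = 5·3 + 1
3 = 3·1 + 0
Back-substitute:
1 = 16 − 5·3
1 = −5·19 + 6·16
1 = 6·168 − 53·19
1 = −53·187 + 59·168
So 168⁻¹ ≡ 59 (mod 187).
Then x ≡ 59·44 ≡ 165 (mod 187); the smallest non-negative solution is x = 165.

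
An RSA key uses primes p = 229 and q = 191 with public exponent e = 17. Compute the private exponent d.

φ(n) = (p−1)(q−1) = 228·190 = 43320.
Need d with 17·d ≡ 1 (mod 43320). Apply the extended Euclidean algorithm:
43320 = 2548*17 + 4
17 = 4*4 + 1
4 = 4*1 + 0
Back-substitute:
1 = 17 − 4·4
1 = −4·43320 + 10193·17
So 17·10193 ≡ 1 (mod 43320), hence d = 10193.

10193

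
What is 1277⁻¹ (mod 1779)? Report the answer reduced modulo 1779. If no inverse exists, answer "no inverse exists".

1577

gcd(1779, 1277) by repeated division:
1779 = 1*1277 + 502
1277 = 2*502 + 273
502 = 1*273 + 229
273 = 1*229 + 44
229 = 5*44 + 9
44 = 4*9 + 8
9 = 1*8 + 1
8 = 8*1 + 0
The gcd is 1. Working backward:
1 = 9 − 8
1 = −44 + 5·9
1 = 5·229 − 26·44
1 = −26·273 + 31·229
1 = 31·502 − 57·273
1 = −57·1277 + 145·502
1 = 145·1779 − 202·1277
Thus 1277·(-202) ≡ 1 (mod 1779); reducing, -202 mod 1779 = 1577.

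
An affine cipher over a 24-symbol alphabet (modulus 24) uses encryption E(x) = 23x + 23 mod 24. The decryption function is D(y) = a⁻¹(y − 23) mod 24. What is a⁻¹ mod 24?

Run Euclid on (24, 23):
24 = 1×23 + 1
23 = 23×1 + 0
The gcd is 1. Working backward:
1 = 24 − 23
Hence 23⁻¹ ≡ -1 ≡ 23 (mod 24).

23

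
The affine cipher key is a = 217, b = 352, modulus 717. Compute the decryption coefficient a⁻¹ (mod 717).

76

Apply the Euclidean algorithm to 717 and 217:
717 = 3·217 + 66
217 = 3·66 + 19
66 = 3·19 + 9
19 = 2·9 + 1
9 = 9·1 + 0
The gcd is 1. Working backward:
1 = 19 − 2·9
1 = −2·66 + 7·19
1 = 7·217 − 23·66
1 = −23·717 + 76·217
So 217·76 ≡ 1 (mod 717).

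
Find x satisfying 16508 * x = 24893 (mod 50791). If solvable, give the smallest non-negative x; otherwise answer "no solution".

First find gcd(16508, 50791):
50791 = 3*16508 + 1267
16508 = 13*1267 + 37
1267 = 34*37 + 9
37 = 4*9 + 1
9 = 9*1 + 0
gcd = 1, so a unique solution mod 50791 exists.
Back-substitute for the Bézout coefficients:
1 = 37 − 4·9
1 = −4·1267 + 137·37
1 = 137·16508 − 1785·1267
1 = −1785·50791 + 5492·16508
So 16508·(5492) ≡ 1 (mod 50791), giving 16508⁻¹ ≡ 5492.
x ≡ 16508⁻¹·24893 ≡ 5492·24893 ≡ 33775 (mod 50791).

33775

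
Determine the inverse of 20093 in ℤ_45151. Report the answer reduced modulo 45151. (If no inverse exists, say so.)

10658

gcd(45151, 20093) by repeated division:
45151 = 2×20093 + 4965
20093 = 4×4965 + 233
4965 = 21×233 + 72
233 = 3×72 + 17
72 = 4×17 + 4
17 = 4×4 + 1
4 = 4×1 + 0
The gcd is 1. Working backward:
1 = 17 − 4·4
1 = −4·72 + 17·17
1 = 17·233 − 55·72
1 = −55·4965 + 1172·233
1 = 1172·20093 − 4743·4965
1 = −4743·45151 + 10658·20093
So 20093·10658 ≡ 1 (mod 45151).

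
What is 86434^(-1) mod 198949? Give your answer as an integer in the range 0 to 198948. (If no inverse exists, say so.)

Apply the Euclidean algorithm to 198949 and 86434:
198949 = 2×86434 + 26081
86434 = 3×26081 + 8191
26081 = 3×8191 + 1508
8191 = 5×1508 + 651
1508 = 2×651 + 206
651 = 3×206 + 33
206 = 6×33 + 8
33 = 4×8 + 1
8 = 8×1 + 0
The gcd is 1. Working backward:
1 = 33 − 4·8
1 = −4·206 + 25·33
1 = 25·651 − 79·206
1 = −79·1508 + 183·651
1 = 183·8191 − 994·1508
1 = −994·26081 + 3165·8191
1 = 3165·86434 − 10489·26081
1 = −10489·198949 + 24143·86434
So 86434·24143 ≡ 1 (mod 198949).

24143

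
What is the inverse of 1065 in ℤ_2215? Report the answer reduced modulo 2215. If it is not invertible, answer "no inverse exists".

no inverse exists

Compute gcd(1065, 2215):
2215 = 2*1065 + 85
1065 = 12*85 + 45
85 = 1*45 + 40
45 = 1*40 + 5
40 = 8*5 + 0
gcd(1065, 2215) = 5 ≠ 1, so 1065 has no multiplicative inverse modulo 2215.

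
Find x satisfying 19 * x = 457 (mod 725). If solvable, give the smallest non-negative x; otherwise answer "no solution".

First find gcd(19, 725):
725 = 38*19 + 3
19 = 6*3 + 1
3 = 3*1 + 0
gcd = 1, so a unique solution mod 725 exists.
Back-substitute for the Bézout coefficients:
1 = 19 − 6·3
1 = −6·725 + 229·19
So 19·(229) ≡ 1 (mod 725), giving 19⁻¹ ≡ 229.
x ≡ 19⁻¹·457 ≡ 229·457 ≡ 253 (mod 725).

253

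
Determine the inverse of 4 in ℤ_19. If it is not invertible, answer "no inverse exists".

Run Euclid on (19, 4):
19 = 4*4 + 3
4 = 1*3 + 1
3 = 3*1 + 0
The gcd is 1. Working backward:
1 = 4 − 3
1 = −19 + 5·4
So 4·5 ≡ 1 (mod 19).

5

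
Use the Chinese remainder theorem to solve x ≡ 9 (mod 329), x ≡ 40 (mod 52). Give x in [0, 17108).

3628

Write x = 9 + 329·k. Then 329·k ≡ 40 − 9 ≡ 31 (mod 52).
Need 329⁻¹ mod 52. Extended Euclid on (52, 17):
52 = 3×17 + 1
17 = 17×1 + 0
Back-substitute:
1 = 52 − 3·17
329⁻¹ ≡ 49 (mod 52), so k ≡ 49·31 ≡ 11 (mod 52).
x = 9 + 329·11 = 3628.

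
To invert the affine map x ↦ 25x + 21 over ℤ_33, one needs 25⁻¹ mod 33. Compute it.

4

Apply the Euclidean algorithm to 33 and 25:
33 = 1*25 + 8
25 = 3*8 + 1
8 = 8*1 + 0
The gcd is 1. Working backward:
1 = 25 − 3·8
1 = −3·33 + 4·25
So 25·4 ≡ 1 (mod 33).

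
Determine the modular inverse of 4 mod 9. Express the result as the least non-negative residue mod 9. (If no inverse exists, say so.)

Run Euclid on (9, 4):
9 = 2×4 + 1
4 = 4×1 + 0
The gcd is 1. Working backward:
1 = 9 − 2·4
Thus 4·(-2) ≡ 1 (mod 9); reducing, -2 mod 9 = 7.

7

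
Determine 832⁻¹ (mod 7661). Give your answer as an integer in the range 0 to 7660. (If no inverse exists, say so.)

Run Euclid on (7661, 832):
7661 = 9*832 + 173
832 = 4*173 + 140
173 = 1*140 + 33
140 = 4*33 + 8
33 = 4*8 + 1
8 = 8*1 + 0
The gcd is 1. Working backward:
1 = 33 − 4·8
1 = −4·140 + 17·33
1 = 17·173 − 21·140
1 = −21·832 + 101·173
1 = 101·7661 − 930·832
Hence 832⁻¹ ≡ -930 ≡ 6731 (mod 7661).

6731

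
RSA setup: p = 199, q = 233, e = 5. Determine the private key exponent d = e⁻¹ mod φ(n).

36749

φ(n) = (p−1)(q−1) = 198·232 = 45936.
Need d with 5·d ≡ 1 (mod 45936). Apply the extended Euclidean algorithm:
45936 = 9187*5 + 1
5 = 5*1 + 0
Back-substitute:
1 = 45936 − 9187·5
So 5·(-9187) ≡ 1 (mod 45936), hence d ≡ -9187 ≡ 36749 (mod 45936).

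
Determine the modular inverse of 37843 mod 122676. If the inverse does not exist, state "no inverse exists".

5083

Extended Euclidean algorithm:
122676 = 3*37843 + 9147
37843 = 4*9147 + 1255
9147 = 7*1255 + 362
1255 = 3*362 + 169
362 = 2*169 + 24
169 = 7*24 + 1
24 = 24*1 + 0
Since gcd(37843, 122676) = 1, back-substitute to write 1 as a combination:
1 = 169 − 7·24
1 = −7·362 + 15·169
1 = 15·1255 − 52·362
1 = −52·9147 + 379·1255
1 = 379·37843 − 1568·9147
1 = −1568·122676 + 5083·37843
So 37843·5083 ≡ 1 (mod 122676).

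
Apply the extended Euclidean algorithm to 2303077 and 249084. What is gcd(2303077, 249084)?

Repeated division:
2303077 = 9*249084 + 61321
249084 = 4*61321 + 3800
61321 = 16*3800 + 521
3800 = 7*521 + 153
521 = 3*153 + 62
153 = 2*62 + 29
62 = 2*29 + 4
29 = 7*4 + 1
4 = 4*1 + 0
gcd(2303077, 249084) = 1.
Back-substituting:
1 = 29 − 7·4
1 = −7·62 + 15·29
1 = 15·153 − 37·62
1 = −37·521 + 126·153
1 = 126·3800 − 919·521
1 = −919·61321 + 14830·3800
1 = 14830·249084 − 60239·61321
1 = −60239·2303077 + 556981·249084
So 1 = (-60239)·2303077 + (556981)·249084.

1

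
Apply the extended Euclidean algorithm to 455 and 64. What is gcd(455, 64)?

1

Euclidean algorithm:
455 = 7*64 + 7
64 = 9*7 + 1
7 = 7*1 + 0
gcd(455, 64) = 1.
Express as a combination:
1 = 64 − 9·7
1 = −9·455 + 64·64
So 1 = (-9)·455 + (64)·64.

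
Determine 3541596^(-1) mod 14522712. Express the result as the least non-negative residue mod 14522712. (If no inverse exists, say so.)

Euclidean algorithm on 14522712, 3541596:
14522712 = 4·3541596 + 356328
3541596 = 9·356328 + 334644
356328 = 1·334644 + 21684
334644 = 15·21684 + 9384
21684 = 2·9384 + 2916
9384 = 3·2916 + 636
2916 = 4·636 + 372
636 = 1·372 + 264
372 = 1·264 + 108
264 = 2·108 + 48
108 = 2·48 + 12
48 = 4·12 + 0
Since gcd = 12 > 1, 3541596 is not a unit mod 14522712.

no inverse exists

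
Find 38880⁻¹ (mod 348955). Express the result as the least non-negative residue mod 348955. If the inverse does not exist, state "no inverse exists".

no inverse exists

Euclidean algorithm on 348955, 38880:
348955 = 8·38880 + 37915
38880 = 1·37915 + 965
37915 = 39·965 + 280
965 = 3·280 + 125
280 = 2·125 + 30
125 = 4·30 + 5
30 = 6·5 + 0
Since gcd = 5 > 1, 38880 is not a unit mod 348955.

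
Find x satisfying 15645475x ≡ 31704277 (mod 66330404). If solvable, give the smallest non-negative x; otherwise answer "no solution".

First find gcd(15645475, 66330404):
66330404 = 4*15645475 + 3748504
15645475 = 4*3748504 + 651459
3748504 = 5*651459 + 491209
651459 = 1*491209 + 160250
491209 = 3*160250 + 10459
160250 = 15*10459 + 3365
10459 = 3*3365 + 364
3365 = 9*364 + 89
364 = 4*89 + 8
89 = 11*8 + 1
8 = 8*1 + 0
gcd = 1, so a unique solution mod 66330404 exists.
Back-substitute for the Bézout coefficients:
1 = 89 − 11·8
1 = −11·364 + 45·89
1 = 45·3365 − 416·364
1 = −416·10459 + 1293·3365
1 = 1293·160250 − 19811·10459
1 = −19811·491209 + 60726·160250
1 = 60726·651459 − 80537·491209
1 = −80537·3748504 + 463411·651459
1 = 463411·15645475 − 1934181·3748504
1 = −1934181·66330404 + 8200135·15645475
So 15645475·(8200135) ≡ 1 (mod 66330404), giving 15645475⁻¹ ≡ 8200135.
x ≡ 15645475⁻¹·31704277 ≡ 8200135·31704277 ≡ 52545959 (mod 66330404).

52545959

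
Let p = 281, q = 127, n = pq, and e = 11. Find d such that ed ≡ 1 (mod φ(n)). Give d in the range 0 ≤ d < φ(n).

φ(n) = (p−1)(q−1) = 280·126 = 35280.
Need d with 11·d ≡ 1 (mod 35280). Apply the extended Euclidean algorithm:
35280 = 3207*11 + 3
11 = 3*3 + 2
3 = 1*2 + 1
2 = 2*1 + 0
Back-substitute:
1 = 3 − 2
1 = −11 + 4·3
1 = 4·35280 − 12829·11
So 11·(-12829) ≡ 1 (mod 35280), hence d ≡ -12829 ≡ 22451 (mod 35280).

22451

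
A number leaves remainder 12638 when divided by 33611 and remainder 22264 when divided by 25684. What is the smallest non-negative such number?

706717524

Write x = 12638 + 33611·k. Then 33611·k ≡ 22264 − 12638 ≡ 9626 (mod 25684).
Need 33611⁻¹ mod 25684. Extended Euclid on (25684, 7927):
25684 = 3×7927 + 1903
7927 = 4×1903 + 315
1903 = 6×315 + 13
315 = 24×13 + 3
13 = 4×3 + 1
3 = 3×1 + 0
Back-substitute:
1 = 13 − 4·3
1 = −4·315 + 97·13
1 = 97·1903 − 586·315
1 = −586·7927 + 2441·1903
1 = 2441·25684 − 7909·7927
33611⁻¹ ≡ 17775 (mod 25684), so k ≡ 17775·9626 ≡ 21026 (mod 25684).
x = 12638 + 33611·21026 = 706717524.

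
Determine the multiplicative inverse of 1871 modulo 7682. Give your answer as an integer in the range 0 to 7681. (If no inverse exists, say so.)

gcd(7682, 1871) by repeated division:
7682 = 4·1871 + 198
1871 = 9·198 + 89
198 = 2·89 + 20
89 = 4·20 + 9
20 = 2·9 + 2
9 = 4·2 + 1
2 = 2·1 + 0
The gcd is 1. Working backward:
1 = 9 − 4·2
1 = −4·20 + 9·9
1 = 9·89 − 40·20
1 = −40·198 + 89·89
1 = 89·1871 − 841·198
1 = −841·7682 + 3453·1871
So 1871·3453 ≡ 1 (mod 7682).

3453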